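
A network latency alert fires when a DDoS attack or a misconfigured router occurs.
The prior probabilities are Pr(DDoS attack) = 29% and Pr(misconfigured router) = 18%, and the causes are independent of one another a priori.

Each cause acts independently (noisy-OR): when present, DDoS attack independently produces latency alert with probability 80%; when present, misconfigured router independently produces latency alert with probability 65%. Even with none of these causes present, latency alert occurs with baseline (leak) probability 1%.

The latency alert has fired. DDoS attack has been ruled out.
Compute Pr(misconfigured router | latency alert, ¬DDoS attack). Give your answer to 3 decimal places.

Under noisy-OR, P(latency alert | causes) = 1 − (1−0.01)·∏(1−qᵢ) over the active causes.
Enumerate both values of misconfigured router and weight by the priors:
  P(latency alert | ¬DDoS attack) = 0.01*0.82 + 0.6535*0.18
        = 0.008200 + 0.117630 = 0.125830
Keeping only the misconfigured router-present terms gives 0.117630, so
  P(misconfigured router | latency alert, ¬DDoS attack) = 0.117630 / 0.125830 ≈ 0.935

Pr(misconfigured router | latency alert, ¬DDoS attack) ≈ 0.935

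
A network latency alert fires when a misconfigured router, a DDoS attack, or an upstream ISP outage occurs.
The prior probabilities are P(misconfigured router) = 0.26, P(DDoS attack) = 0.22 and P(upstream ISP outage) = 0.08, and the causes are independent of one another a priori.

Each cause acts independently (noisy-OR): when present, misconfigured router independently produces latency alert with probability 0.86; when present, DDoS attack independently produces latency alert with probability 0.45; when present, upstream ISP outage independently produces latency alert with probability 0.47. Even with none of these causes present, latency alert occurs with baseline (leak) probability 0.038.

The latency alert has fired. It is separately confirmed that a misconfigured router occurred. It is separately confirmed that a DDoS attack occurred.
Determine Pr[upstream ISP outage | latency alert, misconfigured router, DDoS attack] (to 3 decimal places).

Under noisy-OR, P(latency alert | causes) = 1 − (1−0.038)·∏(1−qᵢ) over the active causes.
Enumerate both values of upstream ISP outage and weight by the priors:
  P(latency alert | misconfigured router, DDoS attack) = 0.925926×0.92 + 0.960741×0.08
        = 0.851852 + 0.076859 = 0.928711
Configurations with upstream ISP outage contribute 0.076859, so
  P(upstream ISP outage | latency alert, misconfigured router, DDoS attack) = 0.076859 / 0.928711 ≈ 0.083

Pr[upstream ISP outage | latency alert, misconfigured router, DDoS attack] ≈ 0.083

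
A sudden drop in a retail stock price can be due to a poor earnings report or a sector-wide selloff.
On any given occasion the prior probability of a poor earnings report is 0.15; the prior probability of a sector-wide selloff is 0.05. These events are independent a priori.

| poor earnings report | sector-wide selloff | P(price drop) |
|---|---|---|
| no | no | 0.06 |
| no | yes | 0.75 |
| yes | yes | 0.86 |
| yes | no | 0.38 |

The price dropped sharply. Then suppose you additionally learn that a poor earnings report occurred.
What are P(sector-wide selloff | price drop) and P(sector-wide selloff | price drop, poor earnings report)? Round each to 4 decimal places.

P(price drop) = 0.06·0.85·0.95 + 0.75·0.85·0.05 + 0.38·0.15·0.95 + 0.86·0.15·0.05 = 0.048450 + 0.031875 + 0.054150 + 0.006450 = 0.140925
Of this, 0.038325 comes from 0.031875 + 0.006450 (the sector-wide selloff=true cases).
Hence the posterior is 0.038325/0.140925 ≈ 0.2720.

Now also conditioning on poor earnings report=true:
For the numerator, keep only sector-wide selloff=true terms: 0.86·0.05 = 0.043000
The normalizing constant is 0.38·0.95 + 0.86·0.05 = 0.404000
P(sector-wide selloff | price drop, poor earnings report) = 0.043000/0.404000 ≈ 0.1064
Conditioning on poor earnings report lowers the posterior on sector-wide selloff: the classic explaining-away effect in a common-effect structure.

P(sector-wide selloff | price drop) ≈ 0.2720; P(sector-wide selloff | price drop, poor earnings report) ≈ 0.1064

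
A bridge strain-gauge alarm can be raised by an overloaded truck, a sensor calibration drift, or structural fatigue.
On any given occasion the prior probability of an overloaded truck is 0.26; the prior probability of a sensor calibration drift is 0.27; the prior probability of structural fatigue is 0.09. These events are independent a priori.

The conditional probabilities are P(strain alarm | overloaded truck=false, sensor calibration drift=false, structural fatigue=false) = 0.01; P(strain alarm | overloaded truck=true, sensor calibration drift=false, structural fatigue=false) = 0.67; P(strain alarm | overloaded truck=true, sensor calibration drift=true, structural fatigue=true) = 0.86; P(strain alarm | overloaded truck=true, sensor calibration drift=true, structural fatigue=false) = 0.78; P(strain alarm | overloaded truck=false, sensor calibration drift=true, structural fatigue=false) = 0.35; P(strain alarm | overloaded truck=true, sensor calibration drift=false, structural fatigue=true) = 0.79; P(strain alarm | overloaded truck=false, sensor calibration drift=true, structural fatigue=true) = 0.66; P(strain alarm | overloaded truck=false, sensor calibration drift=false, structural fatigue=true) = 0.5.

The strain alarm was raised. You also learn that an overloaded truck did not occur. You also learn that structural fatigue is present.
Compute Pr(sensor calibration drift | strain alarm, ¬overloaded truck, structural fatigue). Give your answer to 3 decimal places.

Enumerate both values of sensor calibration drift and weight by the priors:
  P(strain alarm | ¬overloaded truck, structural fatigue) = 0.5·0.73 + 0.66·0.27
        = 0.365000 + 0.178200 = 0.543200
Keeping only the sensor calibration drift-present terms gives 0.178200, so
  P(sensor calibration drift | strain alarm, ¬overloaded truck, structural fatigue) = 0.178200 / 0.543200 ≈ 0.328

Pr(sensor calibration drift | strain alarm, ¬overloaded truck, structural fatigue) ≈ 0.328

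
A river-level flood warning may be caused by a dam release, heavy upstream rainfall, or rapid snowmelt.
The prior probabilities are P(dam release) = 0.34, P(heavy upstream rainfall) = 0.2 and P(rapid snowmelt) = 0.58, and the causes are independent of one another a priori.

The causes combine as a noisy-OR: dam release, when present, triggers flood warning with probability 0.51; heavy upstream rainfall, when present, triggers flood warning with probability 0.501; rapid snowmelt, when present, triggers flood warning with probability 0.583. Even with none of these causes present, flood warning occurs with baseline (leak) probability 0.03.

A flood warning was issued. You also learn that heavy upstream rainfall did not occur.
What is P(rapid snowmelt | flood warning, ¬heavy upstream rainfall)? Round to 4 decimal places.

P(rapid snowmelt | flood warning, ¬heavy upstream rainfall) ≈ 0.8226

Under noisy-OR, P(flood warning | causes) = 1 − (1−0.03)·∏(1−qᵢ) over the active causes.
P(flood warning | ¬heavy upstream rainfall) = 0.03×0.66×0.42 + 0.59551×0.66×0.58 + 0.5247×0.34×0.42 + 0.8018×0.34×0.58 = 0.008316 + 0.227961 + 0.074927 + 0.158115 = 0.469319
The rapid snowmelt-present share is 0.227961 + 0.158115 = 0.386076.
P(rapid snowmelt | flood warning, ¬heavy upstream rainfall) = 0.386076 / 0.469319 ≈ 0.8226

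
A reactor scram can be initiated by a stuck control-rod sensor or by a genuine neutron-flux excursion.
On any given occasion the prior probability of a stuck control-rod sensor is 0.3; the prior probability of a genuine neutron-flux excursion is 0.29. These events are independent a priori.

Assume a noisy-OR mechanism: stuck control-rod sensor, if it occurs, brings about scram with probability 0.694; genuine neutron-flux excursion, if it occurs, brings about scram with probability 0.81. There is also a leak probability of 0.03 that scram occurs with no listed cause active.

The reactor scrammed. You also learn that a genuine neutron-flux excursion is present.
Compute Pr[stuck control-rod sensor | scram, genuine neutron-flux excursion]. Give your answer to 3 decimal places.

Under noisy-OR, P(scram | causes) = 1 − (1−0.03)·∏(1−qᵢ) over the active causes.
P(scram | genuine neutron-flux excursion) = 0.8157*0.7 + 0.943604*0.3 = 0.570990 + 0.283081 = 0.854071
The stuck control-rod sensor-present share is 0.943604*0.3 = 0.283081.
Hence the posterior is 0.283081/0.854071 ≈ 0.331.

Pr[stuck control-rod sensor | scram, genuine neutron-flux excursion] ≈ 0.331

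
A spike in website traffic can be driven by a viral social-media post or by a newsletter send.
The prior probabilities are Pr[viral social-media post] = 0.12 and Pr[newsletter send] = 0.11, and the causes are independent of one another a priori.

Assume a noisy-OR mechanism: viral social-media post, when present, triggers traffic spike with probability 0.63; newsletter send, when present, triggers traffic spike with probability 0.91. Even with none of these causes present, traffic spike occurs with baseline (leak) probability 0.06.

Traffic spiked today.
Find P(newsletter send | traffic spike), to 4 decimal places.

P(newsletter send | traffic spike) ≈ 0.4650

Under noisy-OR, P(traffic spike | causes) = 1 − (1−0.06)·∏(1−qᵢ) over the active causes.
By total probability over the 4 (viral social-media post, newsletter send) configurations:
  P(traffic spike) = 0.06*0.88*0.89 + 0.9154*0.88*0.11 + 0.6522*0.12*0.89 + 0.968698*0.12*0.11
        = 0.046992 + 0.088611 + 0.069655 + 0.012787 = 0.218045
Keeping only the newsletter send-present terms gives 0.101398, so
  P(newsletter send | traffic spike) = 0.101398 / 0.218045 ≈ 0.4650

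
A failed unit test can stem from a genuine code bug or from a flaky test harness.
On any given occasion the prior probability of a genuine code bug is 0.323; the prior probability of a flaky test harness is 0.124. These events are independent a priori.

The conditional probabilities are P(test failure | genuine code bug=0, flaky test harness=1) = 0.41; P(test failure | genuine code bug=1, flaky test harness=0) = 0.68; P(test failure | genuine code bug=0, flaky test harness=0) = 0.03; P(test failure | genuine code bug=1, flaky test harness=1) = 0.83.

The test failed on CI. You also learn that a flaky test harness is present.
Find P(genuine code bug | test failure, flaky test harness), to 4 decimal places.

By total probability over both values of genuine code bug:
  P(test failure | flaky test harness) = 0.41×0.677 + 0.83×0.323
        = 0.277570 + 0.268090 = 0.545660
Configurations with genuine code bug contribute 0.268090, so
  P(genuine code bug | test failure, flaky test harness) = 0.268090 / 0.545660 ≈ 0.4913

P(genuine code bug | test failure, flaky test harness) ≈ 0.4913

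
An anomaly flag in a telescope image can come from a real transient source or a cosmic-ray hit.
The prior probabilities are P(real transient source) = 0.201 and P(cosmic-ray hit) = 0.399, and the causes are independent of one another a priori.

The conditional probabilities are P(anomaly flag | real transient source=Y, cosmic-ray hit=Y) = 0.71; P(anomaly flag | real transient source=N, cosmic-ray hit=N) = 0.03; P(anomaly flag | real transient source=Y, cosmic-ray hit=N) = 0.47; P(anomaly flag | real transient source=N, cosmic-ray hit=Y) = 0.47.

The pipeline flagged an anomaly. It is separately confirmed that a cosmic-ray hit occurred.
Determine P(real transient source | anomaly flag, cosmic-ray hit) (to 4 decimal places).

P(real transient source | anomaly flag, cosmic-ray hit) ≈ 0.2754

P(anomaly flag | cosmic-ray hit) = 0.47·0.799 + 0.71·0.201 = 0.375530 + 0.142710 = 0.518240
Restricting to configurations with real transient source present: 0.71·0.201 = 0.142710.
P(real transient source | anomaly flag, cosmic-ray hit) = 0.142710 / 0.518240 ≈ 0.2754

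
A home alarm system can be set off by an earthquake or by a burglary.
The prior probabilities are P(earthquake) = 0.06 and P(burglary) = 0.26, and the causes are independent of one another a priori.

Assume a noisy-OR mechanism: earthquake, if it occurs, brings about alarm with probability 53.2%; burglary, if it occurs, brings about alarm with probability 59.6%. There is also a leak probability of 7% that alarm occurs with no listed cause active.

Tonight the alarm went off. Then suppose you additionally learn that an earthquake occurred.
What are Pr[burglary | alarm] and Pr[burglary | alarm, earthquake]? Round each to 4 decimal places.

Under noisy-OR, P(alarm | causes) = 1 − (1−0.07)·∏(1−qᵢ) over the active causes.
Weight on burglary=true, given the evidence: 0.152574 + 0.012857 = 0.165431
Normalizer over all consistent configurations: 0.07·0.94·0.74 + 0.62428·0.94·0.26 + 0.56476·0.06·0.74 + 0.824163·0.06·0.26 = 0.239198
Posterior = 0.165431 / 0.239198 ≈ 0.6916

Now condition on the additional information:
P(alarm | earthquake) = 0.56476×0.74 + 0.824163×0.26 = 0.417922 + 0.214282 = 0.632204
Of this, 0.214282 comes from 0.824163×0.26 (the burglary=true cases).
So P(burglary | alarm, earthquake) = 0.214282/0.632204 ≈ 0.3389.

Pr[burglary | alarm] ≈ 0.6916; Pr[burglary | alarm, earthquake] ≈ 0.3389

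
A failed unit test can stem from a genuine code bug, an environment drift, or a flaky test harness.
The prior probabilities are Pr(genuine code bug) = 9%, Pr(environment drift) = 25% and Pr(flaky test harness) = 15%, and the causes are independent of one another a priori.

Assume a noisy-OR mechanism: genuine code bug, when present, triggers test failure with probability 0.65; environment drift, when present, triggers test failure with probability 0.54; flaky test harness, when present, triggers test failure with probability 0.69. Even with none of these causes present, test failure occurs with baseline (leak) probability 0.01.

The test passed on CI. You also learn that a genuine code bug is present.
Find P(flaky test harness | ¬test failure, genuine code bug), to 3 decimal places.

Under noisy-OR, P(test failure | causes) = 1 − (1−0.01)·∏(1−qᵢ) over the active causes.
Enumerate the 4 (environment drift, flaky test harness) configurations and weight by the priors:
  P(¬test failure | genuine code bug) = 0.3465·0.75·0.85 + 0.107415·0.75·0.15 + 0.15939·0.25·0.85 + 0.049411·0.25·0.15
        = 0.220894 + 0.012084 + 0.033870 + 0.001853 = 0.268701
Configurations with flaky test harness contribute 0.013937, so
  P(flaky test harness | ¬test failure, genuine code bug) = 0.013937 / 0.268701 ≈ 0.052

P(flaky test harness | ¬test failure, genuine code bug) ≈ 0.052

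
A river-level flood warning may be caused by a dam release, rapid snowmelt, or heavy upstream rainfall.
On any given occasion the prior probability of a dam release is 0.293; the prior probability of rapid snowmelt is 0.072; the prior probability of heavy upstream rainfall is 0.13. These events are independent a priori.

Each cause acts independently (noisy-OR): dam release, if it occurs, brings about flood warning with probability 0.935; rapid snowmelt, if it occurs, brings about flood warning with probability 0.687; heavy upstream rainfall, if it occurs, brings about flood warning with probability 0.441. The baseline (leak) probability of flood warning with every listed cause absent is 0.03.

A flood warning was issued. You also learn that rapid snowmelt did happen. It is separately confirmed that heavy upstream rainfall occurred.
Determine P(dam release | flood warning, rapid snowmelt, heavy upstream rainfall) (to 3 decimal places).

Under noisy-OR, P(flood warning | causes) = 1 − (1−0.03)·∏(1−qᵢ) over the active causes.
Enumerate both values of dam release and weight by the priors:
  P(flood warning | rapid snowmelt, heavy upstream rainfall) = 0.830282·0.707 + 0.988968·0.293
        = 0.587009 + 0.289768 = 0.876777
Keeping only the dam release-present terms gives 0.289768, so
  P(dam release | flood warning, rapid snowmelt, heavy upstream rainfall) = 0.289768 / 0.876777 ≈ 0.330

P(dam release | flood warning, rapid snowmelt, heavy upstream rainfall) ≈ 0.330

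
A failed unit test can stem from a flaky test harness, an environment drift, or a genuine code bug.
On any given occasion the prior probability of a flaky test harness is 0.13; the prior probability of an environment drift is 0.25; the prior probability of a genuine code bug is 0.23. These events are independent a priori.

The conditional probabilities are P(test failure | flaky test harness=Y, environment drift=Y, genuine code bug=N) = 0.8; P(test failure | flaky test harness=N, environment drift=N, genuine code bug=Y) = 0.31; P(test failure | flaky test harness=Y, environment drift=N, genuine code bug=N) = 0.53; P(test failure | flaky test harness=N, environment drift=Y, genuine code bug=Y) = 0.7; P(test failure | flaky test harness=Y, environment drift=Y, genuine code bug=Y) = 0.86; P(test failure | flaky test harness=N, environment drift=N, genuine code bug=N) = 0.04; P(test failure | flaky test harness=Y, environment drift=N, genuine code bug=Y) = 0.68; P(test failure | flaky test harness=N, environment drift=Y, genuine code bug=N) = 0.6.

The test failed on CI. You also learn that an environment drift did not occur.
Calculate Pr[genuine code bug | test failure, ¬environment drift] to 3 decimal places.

Pr[genuine code bug | test failure, ¬environment drift] ≈ 0.508

Enumerate the 4 (flaky test harness, genuine code bug) configurations and weight by the priors:
  P(test failure | ¬environment drift) = 0.04×0.87×0.77 + 0.31×0.87×0.23 + 0.53×0.13×0.77 + 0.68×0.13×0.23
        = 0.026796 + 0.062031 + 0.053053 + 0.020332 = 0.162212
Configurations with genuine code bug contribute 0.082363, so
  P(genuine code bug | test failure, ¬environment drift) = 0.082363 / 0.162212 ≈ 0.508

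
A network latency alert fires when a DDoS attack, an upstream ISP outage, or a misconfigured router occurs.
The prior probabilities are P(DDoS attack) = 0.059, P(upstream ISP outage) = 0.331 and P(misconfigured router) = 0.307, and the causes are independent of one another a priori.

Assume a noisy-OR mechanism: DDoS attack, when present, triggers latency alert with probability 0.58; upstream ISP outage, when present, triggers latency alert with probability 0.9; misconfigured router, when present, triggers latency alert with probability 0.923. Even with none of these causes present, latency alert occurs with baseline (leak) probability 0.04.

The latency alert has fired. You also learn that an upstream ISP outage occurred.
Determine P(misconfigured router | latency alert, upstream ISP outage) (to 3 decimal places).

Under noisy-OR, P(latency alert | causes) = 1 − (1−0.04)·∏(1−qᵢ) over the active causes.
Weight on misconfigured router=true, given the evidence: 0.286752 + 0.018057 = 0.304809
The normalizing constant is 0.904×0.941×0.693 + 0.992608×0.941×0.307 + 0.95968×0.059×0.693 + 0.996895×0.059×0.307 = 0.933557
Posterior = 0.304809 / 0.933557 ≈ 0.327

P(misconfigured router | latency alert, upstream ISP outage) ≈ 0.327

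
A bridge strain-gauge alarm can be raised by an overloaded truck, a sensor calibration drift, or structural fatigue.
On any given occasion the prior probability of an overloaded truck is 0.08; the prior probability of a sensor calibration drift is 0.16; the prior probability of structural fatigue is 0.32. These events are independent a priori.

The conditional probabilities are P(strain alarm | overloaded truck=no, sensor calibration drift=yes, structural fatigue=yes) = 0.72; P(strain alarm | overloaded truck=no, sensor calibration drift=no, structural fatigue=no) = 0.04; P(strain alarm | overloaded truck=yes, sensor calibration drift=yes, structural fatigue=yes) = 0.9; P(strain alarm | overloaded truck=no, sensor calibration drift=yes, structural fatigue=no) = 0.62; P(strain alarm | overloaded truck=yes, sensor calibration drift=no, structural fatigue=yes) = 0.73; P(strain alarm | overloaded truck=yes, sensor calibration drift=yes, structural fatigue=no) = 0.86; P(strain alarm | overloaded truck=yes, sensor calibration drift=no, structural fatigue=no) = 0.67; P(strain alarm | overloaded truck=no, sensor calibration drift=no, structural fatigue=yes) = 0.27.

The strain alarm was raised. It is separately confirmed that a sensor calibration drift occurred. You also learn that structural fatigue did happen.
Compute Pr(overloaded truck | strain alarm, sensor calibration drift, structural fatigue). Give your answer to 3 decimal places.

By total probability over both values of overloaded truck:
  P(strain alarm | sensor calibration drift, structural fatigue) = 0.72×0.92 + 0.9×0.08
        = 0.662400 + 0.072000 = 0.734400
Keeping only the overloaded truck-present terms gives 0.072000, so
  P(overloaded truck | strain alarm, sensor calibration drift, structural fatigue) = 0.072000 / 0.734400 ≈ 0.098

Pr(overloaded truck | strain alarm, sensor calibration drift, structural fatigue) ≈ 0.098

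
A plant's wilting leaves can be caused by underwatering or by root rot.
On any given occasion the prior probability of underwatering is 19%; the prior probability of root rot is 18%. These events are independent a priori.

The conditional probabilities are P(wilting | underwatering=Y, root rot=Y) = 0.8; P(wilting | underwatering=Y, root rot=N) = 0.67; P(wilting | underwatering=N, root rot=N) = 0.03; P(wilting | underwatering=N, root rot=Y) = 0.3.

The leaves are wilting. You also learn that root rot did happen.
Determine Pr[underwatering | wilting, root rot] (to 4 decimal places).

Pr[underwatering | wilting, root rot] ≈ 0.3848

P(wilting | root rot) = 0.3·0.81 + 0.8·0.19 = 0.243000 + 0.152000 = 0.395000
The underwatering-present share is 0.8·0.19 = 0.152000.
Hence the posterior is 0.152000/0.395000 ≈ 0.3848.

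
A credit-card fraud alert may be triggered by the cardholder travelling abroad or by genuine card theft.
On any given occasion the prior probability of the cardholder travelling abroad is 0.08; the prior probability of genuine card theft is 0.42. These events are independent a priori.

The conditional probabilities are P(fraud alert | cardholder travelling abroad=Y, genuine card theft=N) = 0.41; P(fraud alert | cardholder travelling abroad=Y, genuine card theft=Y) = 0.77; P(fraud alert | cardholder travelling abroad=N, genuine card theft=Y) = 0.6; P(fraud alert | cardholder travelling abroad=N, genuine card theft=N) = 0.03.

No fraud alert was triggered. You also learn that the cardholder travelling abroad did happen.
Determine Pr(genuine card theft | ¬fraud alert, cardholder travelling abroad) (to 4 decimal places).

Pr(genuine card theft | ¬fraud alert, cardholder travelling abroad) ≈ 0.2201

Weight on genuine card theft=true, given the evidence: 0.23*0.42 = 0.096600
Denominator P(¬fraud alert | cardholder travelling abroad): 0.59*0.58 + 0.23*0.42 = 0.438800
Posterior = 0.096600 / 0.438800 ≈ 0.2201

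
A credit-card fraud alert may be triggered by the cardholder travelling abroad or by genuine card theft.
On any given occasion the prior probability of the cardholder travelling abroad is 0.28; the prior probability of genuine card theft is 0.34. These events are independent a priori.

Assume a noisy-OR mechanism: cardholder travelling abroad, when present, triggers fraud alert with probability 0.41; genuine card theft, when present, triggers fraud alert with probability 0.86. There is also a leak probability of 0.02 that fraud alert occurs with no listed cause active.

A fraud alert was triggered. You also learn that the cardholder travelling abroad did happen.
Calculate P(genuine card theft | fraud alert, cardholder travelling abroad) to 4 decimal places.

P(genuine card theft | fraud alert, cardholder travelling abroad) ≈ 0.5288

Under noisy-OR, P(fraud alert | causes) = 1 − (1−0.02)·∏(1−qᵢ) over the active causes.
By total probability over both values of genuine card theft:
  P(fraud alert | cardholder travelling abroad) = 0.4218*0.66 + 0.919052*0.34
        = 0.278388 + 0.312478 = 0.590866
The terms with genuine card theft present sum to 0.312478, so
  P(genuine card theft | fraud alert, cardholder travelling abroad) = 0.312478 / 0.590866 ≈ 0.5288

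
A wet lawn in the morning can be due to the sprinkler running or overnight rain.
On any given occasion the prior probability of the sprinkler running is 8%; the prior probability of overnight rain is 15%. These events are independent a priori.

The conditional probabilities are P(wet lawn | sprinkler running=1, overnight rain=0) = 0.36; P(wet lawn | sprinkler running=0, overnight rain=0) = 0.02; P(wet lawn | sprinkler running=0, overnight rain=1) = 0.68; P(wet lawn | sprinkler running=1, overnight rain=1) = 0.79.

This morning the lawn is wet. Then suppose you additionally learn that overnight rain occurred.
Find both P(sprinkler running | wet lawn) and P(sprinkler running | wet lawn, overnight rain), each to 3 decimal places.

P(sprinkler running | wet lawn) ≈ 0.237; P(sprinkler running | wet lawn, overnight rain) ≈ 0.092

Enumerate the 4 (sprinkler running, overnight rain) configurations and weight by the priors:
  P(wet lawn) = 0.02×0.92×0.85 + 0.68×0.92×0.15 + 0.36×0.08×0.85 + 0.79×0.08×0.15
        = 0.015640 + 0.093840 + 0.024480 + 0.009480 = 0.143440
Configurations with sprinkler running contribute 0.033960, so
  P(sprinkler running | wet lawn) = 0.033960 / 0.143440 ≈ 0.237

Now condition on the additional information:
By total probability over both values of sprinkler running:
  P(wet lawn | overnight rain) = 0.68*0.92 + 0.79*0.08
        = 0.625600 + 0.063200 = 0.688800
Configurations with sprinkler running contribute 0.063200, so
  P(sprinkler running | wet lawn, overnight rain) = 0.063200 / 0.688800 ≈ 0.092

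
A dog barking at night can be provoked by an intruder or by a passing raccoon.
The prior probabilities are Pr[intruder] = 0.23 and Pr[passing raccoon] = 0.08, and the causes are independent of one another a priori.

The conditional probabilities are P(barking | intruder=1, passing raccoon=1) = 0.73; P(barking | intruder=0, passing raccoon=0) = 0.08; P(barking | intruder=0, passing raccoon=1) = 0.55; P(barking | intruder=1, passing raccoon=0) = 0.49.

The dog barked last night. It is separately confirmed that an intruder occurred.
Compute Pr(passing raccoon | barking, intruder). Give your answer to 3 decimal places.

P(barking | intruder) = 0.49·0.92 + 0.73·0.08 = 0.450800 + 0.058400 = 0.509200
Restricting to configurations with passing raccoon present: 0.73·0.08 = 0.058400.
P(passing raccoon | barking, intruder) = 0.058400 / 0.509200 ≈ 0.115

Pr(passing raccoon | barking, intruder) ≈ 0.115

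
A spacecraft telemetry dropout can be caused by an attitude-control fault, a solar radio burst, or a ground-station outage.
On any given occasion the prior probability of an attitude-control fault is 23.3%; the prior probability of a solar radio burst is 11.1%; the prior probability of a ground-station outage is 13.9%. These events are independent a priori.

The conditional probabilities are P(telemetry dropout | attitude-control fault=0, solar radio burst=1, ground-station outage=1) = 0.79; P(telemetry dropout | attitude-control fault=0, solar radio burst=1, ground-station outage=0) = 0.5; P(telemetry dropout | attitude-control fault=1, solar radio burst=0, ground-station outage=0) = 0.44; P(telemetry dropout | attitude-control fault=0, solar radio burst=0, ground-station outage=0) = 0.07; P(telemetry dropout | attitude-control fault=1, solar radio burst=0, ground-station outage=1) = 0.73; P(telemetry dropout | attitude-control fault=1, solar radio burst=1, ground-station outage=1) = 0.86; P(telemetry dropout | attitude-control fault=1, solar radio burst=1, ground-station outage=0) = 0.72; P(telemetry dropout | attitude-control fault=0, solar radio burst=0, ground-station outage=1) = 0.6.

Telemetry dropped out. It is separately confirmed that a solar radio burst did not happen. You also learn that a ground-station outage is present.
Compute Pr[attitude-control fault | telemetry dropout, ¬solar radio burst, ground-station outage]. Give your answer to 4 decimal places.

For the numerator, keep only attitude-control fault=true terms: 0.73×0.233 = 0.170090
Denominator P(telemetry dropout | ¬solar radio burst, ground-station outage): 0.6×0.767 + 0.73×0.233 = 0.630290
Posterior = 0.170090 / 0.630290 ≈ 0.2699

Pr[attitude-control fault | telemetry dropout, ¬solar radio burst, ground-station outage] ≈ 0.2699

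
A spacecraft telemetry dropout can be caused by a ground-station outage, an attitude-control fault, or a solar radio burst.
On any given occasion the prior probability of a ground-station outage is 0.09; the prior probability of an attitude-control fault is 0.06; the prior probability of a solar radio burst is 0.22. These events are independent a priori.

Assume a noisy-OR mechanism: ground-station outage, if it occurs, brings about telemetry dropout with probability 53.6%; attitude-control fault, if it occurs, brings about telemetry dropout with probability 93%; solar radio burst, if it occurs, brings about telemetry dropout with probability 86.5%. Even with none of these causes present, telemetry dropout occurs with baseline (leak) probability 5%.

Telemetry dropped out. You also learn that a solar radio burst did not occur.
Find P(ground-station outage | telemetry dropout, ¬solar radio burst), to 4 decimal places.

Under noisy-OR, P(telemetry dropout | causes) = 1 − (1−0.05)·∏(1−qᵢ) over the active causes.
P(telemetry dropout | ¬solar radio burst) = 0.05×0.91×0.94 + 0.9335×0.91×0.06 + 0.5592×0.09×0.94 + 0.969144×0.09×0.06 = 0.042770 + 0.050969 + 0.047308 + 0.005233 = 0.146280
Restricting to configurations with ground-station outage present: 0.047308 + 0.005233 = 0.052541.
So P(ground-station outage | telemetry dropout, ¬solar radio burst) = 0.052541/0.146280 ≈ 0.3592.

P(ground-station outage | telemetry dropout, ¬solar radio burst) ≈ 0.3592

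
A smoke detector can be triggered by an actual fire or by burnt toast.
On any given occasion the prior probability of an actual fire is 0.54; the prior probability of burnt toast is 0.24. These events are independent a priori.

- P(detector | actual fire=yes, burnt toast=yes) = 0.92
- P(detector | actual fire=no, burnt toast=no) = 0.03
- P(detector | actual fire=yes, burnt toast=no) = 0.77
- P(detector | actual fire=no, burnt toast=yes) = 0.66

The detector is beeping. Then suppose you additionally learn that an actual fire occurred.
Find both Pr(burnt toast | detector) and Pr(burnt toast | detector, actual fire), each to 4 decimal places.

Pr(burnt toast | detector) ≈ 0.3704; Pr(burnt toast | detector, actual fire) ≈ 0.2739

P(detector) = 0.03×0.46×0.76 + 0.66×0.46×0.24 + 0.77×0.54×0.76 + 0.92×0.54×0.24 = 0.010488 + 0.072864 + 0.316008 + 0.119232 = 0.518592
Of this, 0.192096 comes from 0.072864 + 0.119232 (the burnt toast=true cases).
Hence the posterior is 0.192096/0.518592 ≈ 0.3704.

With the extra evidence:
By total probability over both values of burnt toast:
  P(detector | actual fire) = 0.77*0.76 + 0.92*0.24
        = 0.585200 + 0.220800 = 0.806000
Configurations with burnt toast contribute 0.220800, so
  P(burnt toast | detector, actual fire) = 0.220800 / 0.806000 ≈ 0.2739
— actual fire explains away the evidence for burnt toast.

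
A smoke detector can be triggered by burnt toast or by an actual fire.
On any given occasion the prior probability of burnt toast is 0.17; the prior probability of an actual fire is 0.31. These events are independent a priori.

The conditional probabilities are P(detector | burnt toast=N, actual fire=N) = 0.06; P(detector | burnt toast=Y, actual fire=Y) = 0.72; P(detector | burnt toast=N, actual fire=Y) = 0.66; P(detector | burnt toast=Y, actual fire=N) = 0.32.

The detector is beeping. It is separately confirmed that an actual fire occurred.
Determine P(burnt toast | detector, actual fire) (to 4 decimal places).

P(burnt toast | detector, actual fire) ≈ 0.1826

P(detector | actual fire) = 0.66·0.83 + 0.72·0.17 = 0.547800 + 0.122400 = 0.670200
Of this, 0.122400 comes from 0.72·0.17 (the burnt toast=true cases).
P(burnt toast | detector, actual fire) = 0.122400 / 0.670200 ≈ 0.1826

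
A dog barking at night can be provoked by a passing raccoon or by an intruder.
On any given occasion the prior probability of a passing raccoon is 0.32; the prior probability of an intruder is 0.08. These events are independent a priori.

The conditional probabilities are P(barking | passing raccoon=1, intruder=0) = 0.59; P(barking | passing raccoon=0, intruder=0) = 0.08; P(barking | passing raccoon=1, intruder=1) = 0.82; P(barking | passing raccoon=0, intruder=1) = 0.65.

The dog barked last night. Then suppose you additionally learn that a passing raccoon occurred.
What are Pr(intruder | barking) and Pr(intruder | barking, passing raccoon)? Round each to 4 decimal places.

Numerator (weight on configurations with intruder): 0.035360 + 0.020992 = 0.056352
Denominator P(barking): 0.08·0.68·0.92 + 0.65·0.68·0.08 + 0.59·0.32·0.92 + 0.82·0.32·0.08 = 0.280096
P(intruder | barking) = 0.056352/0.280096 ≈ 0.2012

With the extra evidence:
Numerator (weight on configurations with intruder): 0.82*0.08 = 0.065600
The normalizing constant is 0.59*0.92 + 0.82*0.08 = 0.608400
P(intruder | barking, passing raccoon) = 0.065600/0.608400 ≈ 0.1078

Pr(intruder | barking) ≈ 0.2012; Pr(intruder | barking, passing raccoon) ≈ 0.1078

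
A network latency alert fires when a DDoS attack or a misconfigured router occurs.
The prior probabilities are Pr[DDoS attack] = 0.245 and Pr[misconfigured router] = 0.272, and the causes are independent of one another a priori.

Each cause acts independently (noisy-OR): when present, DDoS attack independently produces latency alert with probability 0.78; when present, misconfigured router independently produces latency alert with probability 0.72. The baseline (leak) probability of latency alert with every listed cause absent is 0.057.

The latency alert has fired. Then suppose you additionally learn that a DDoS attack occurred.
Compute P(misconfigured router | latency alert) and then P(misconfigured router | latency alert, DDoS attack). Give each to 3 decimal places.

P(misconfigured router | latency alert) ≈ 0.553; P(misconfigured router | latency alert, DDoS attack) ≈ 0.308

Under noisy-OR, P(latency alert | causes) = 1 − (1−0.057)·∏(1−qᵢ) over the active causes.
Weight on misconfigured router=true, given the evidence: 0.151137 + 0.062769 = 0.213906
Denominator P(latency alert): 0.057*0.755*0.728 + 0.73596*0.755*0.272 + 0.79254*0.245*0.728 + 0.941911*0.245*0.272 = 0.386592
P(misconfigured router | latency alert) = 0.213906/0.386592 ≈ 0.553

Now also conditioning on DDoS attack=true:
P(latency alert | DDoS attack) = 0.79254×0.728 + 0.941911×0.272 = 0.576969 + 0.256200 = 0.833169
Of this, 0.256200 comes from 0.941911×0.272 (the misconfigured router=true cases).
So P(misconfigured router | latency alert, DDoS attack) = 0.256200/0.833169 ≈ 0.308.
The drop from 0.553 to 0.308 is the explaining-away (discounting) effect.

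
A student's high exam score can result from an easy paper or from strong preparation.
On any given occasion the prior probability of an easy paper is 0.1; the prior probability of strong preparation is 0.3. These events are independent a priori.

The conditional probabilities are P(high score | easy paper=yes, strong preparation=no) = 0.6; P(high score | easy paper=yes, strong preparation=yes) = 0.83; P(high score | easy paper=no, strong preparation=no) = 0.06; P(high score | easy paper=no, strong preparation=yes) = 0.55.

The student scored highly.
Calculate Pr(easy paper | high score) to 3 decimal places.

Numerator (weight on configurations with easy paper): 0.042000 + 0.024900 = 0.066900
Normalizer over all consistent configurations: 0.06*0.9*0.7 + 0.55*0.9*0.3 + 0.6*0.1*0.7 + 0.83*0.1*0.3 = 0.253200
Posterior = 0.066900 / 0.253200 ≈ 0.264

Pr(easy paper | high score) ≈ 0.264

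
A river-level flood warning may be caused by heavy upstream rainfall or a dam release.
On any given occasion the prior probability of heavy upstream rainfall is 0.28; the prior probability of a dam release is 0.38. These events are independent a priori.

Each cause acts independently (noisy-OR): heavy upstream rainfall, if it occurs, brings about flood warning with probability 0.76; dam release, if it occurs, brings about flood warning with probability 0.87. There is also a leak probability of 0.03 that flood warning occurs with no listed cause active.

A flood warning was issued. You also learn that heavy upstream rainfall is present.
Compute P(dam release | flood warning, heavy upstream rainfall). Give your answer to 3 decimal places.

P(dam release | flood warning, heavy upstream rainfall) ≈ 0.437

Under noisy-OR, P(flood warning | causes) = 1 − (1−0.03)·∏(1−qᵢ) over the active causes.
Enumerate both values of dam release and weight by the priors:
  P(flood warning | heavy upstream rainfall) = 0.7672×0.62 + 0.969736×0.38
        = 0.475664 + 0.368500 = 0.844164
Keeping only the dam release-present terms gives 0.368500, so
  P(dam release | flood warning, heavy upstream rainfall) = 0.368500 / 0.844164 ≈ 0.437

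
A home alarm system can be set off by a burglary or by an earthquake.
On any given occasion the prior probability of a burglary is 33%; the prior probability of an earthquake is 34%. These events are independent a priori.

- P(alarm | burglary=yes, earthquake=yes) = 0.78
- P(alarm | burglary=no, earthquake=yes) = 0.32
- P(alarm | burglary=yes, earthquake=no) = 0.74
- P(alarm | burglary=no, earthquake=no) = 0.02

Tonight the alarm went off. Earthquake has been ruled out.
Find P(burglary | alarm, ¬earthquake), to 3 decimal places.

P(alarm | ¬earthquake) = 0.02×0.67 + 0.74×0.33 = 0.013400 + 0.244200 = 0.257600
The burglary-present share is 0.74×0.33 = 0.244200.
P(burglary | alarm, ¬earthquake) = 0.244200 / 0.257600 ≈ 0.948

P(burglary | alarm, ¬earthquake) ≈ 0.948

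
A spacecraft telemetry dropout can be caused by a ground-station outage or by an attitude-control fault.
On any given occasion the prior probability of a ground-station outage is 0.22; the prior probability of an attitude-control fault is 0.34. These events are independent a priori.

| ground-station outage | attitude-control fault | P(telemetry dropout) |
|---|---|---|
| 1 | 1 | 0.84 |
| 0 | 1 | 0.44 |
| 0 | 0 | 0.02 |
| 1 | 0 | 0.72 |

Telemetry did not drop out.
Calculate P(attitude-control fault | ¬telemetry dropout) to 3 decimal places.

P(¬telemetry dropout) = 0.98·0.78·0.66 + 0.56·0.78·0.34 + 0.28·0.22·0.66 + 0.16·0.22·0.34 = 0.504504 + 0.148512 + 0.040656 + 0.011968 = 0.705640
Restricting to configurations with attitude-control fault present: 0.148512 + 0.011968 = 0.160480.
P(attitude-control fault | ¬telemetry dropout) = 0.160480 / 0.705640 ≈ 0.227

P(attitude-control fault | ¬telemetry dropout) ≈ 0.227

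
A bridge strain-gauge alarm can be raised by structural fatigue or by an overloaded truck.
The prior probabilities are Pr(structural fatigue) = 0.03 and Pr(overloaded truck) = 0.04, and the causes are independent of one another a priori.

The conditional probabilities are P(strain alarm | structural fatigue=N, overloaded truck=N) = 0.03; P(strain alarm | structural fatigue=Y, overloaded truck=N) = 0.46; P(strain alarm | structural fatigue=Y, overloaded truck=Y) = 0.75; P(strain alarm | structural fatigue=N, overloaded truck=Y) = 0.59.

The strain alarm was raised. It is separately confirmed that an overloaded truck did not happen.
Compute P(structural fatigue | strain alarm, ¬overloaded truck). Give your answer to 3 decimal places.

P(structural fatigue | strain alarm, ¬overloaded truck) ≈ 0.322

By total probability over both values of structural fatigue:
  P(strain alarm | ¬overloaded truck) = 0.03*0.97 + 0.46*0.03
        = 0.029100 + 0.013800 = 0.042900
Configurations with structural fatigue contribute 0.013800, so
  P(structural fatigue | strain alarm, ¬overloaded truck) = 0.013800 / 0.042900 ≈ 0.322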